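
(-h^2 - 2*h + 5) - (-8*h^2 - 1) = 7*h^2 - 2*h + 6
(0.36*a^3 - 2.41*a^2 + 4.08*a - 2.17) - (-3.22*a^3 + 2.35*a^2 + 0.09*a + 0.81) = 3.58*a^3 - 4.76*a^2 + 3.99*a - 2.98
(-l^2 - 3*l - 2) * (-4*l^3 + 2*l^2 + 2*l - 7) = 4*l^5 + 10*l^4 - 3*l^2 + 17*l + 14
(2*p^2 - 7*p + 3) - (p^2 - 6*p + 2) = p^2 - p + 1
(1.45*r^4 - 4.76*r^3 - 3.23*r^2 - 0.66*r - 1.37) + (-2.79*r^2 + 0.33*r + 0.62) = 1.45*r^4 - 4.76*r^3 - 6.02*r^2 - 0.33*r - 0.75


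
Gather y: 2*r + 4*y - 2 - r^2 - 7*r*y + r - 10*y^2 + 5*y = -r^2 + 3*r - 10*y^2 + y*(9 - 7*r) - 2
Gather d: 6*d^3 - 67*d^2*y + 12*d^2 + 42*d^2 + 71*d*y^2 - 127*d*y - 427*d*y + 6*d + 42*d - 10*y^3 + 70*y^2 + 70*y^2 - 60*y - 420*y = 6*d^3 + d^2*(54 - 67*y) + d*(71*y^2 - 554*y + 48) - 10*y^3 + 140*y^2 - 480*y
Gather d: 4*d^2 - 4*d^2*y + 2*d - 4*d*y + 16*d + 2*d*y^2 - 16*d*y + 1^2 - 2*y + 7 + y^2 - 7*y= d^2*(4 - 4*y) + d*(2*y^2 - 20*y + 18) + y^2 - 9*y + 8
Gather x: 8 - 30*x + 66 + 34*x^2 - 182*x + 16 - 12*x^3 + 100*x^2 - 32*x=-12*x^3 + 134*x^2 - 244*x + 90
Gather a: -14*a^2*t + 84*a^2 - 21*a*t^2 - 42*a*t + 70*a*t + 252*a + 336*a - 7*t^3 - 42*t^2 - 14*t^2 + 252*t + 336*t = a^2*(84 - 14*t) + a*(-21*t^2 + 28*t + 588) - 7*t^3 - 56*t^2 + 588*t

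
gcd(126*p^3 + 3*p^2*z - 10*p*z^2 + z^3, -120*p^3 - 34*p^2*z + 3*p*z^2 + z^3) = -6*p + z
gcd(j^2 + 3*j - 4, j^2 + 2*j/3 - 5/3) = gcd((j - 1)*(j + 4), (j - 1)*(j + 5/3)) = j - 1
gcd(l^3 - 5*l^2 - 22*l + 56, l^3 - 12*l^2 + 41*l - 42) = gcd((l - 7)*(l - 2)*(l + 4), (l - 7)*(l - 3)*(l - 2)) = l^2 - 9*l + 14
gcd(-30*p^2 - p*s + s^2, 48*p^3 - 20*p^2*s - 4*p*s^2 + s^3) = 6*p - s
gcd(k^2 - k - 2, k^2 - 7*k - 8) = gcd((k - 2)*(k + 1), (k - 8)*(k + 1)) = k + 1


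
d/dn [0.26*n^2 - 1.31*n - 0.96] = 0.52*n - 1.31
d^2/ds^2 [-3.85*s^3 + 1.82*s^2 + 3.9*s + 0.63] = 3.64 - 23.1*s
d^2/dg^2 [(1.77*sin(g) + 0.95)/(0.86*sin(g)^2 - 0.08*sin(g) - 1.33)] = (-1.309092*sin(g)^5 - 2.932256*sin(g)^4 - 9.332892*sin(g)^3 + 0.0515279999999985*sin(g)^2 + 8.725123*sin(g) + 1.808724)/(0.636056*sin(g)^6 - 0.177504*sin(g)^5 - 2.934492*sin(g)^4 + 0.548512*sin(g)^3 + 4.538226*sin(g)^2 - 0.424536*sin(g) - 2.352637)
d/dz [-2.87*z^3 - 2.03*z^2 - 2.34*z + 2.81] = -8.61*z^2 - 4.06*z - 2.34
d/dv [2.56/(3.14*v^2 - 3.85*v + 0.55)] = (9.856 - 16.0768*v)/(3.14*v^2 - 3.85*v + 0.55)^2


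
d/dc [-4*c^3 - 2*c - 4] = -12*c^2 - 2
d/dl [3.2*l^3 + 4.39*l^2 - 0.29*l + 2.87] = 9.6*l^2 + 8.78*l - 0.29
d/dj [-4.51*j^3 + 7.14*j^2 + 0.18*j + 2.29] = -13.53*j^2 + 14.28*j + 0.18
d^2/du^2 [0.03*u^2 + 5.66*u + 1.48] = 0.0600000000000000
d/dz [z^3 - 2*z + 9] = 3*z^2 - 2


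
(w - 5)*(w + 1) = w^2 - 4*w - 5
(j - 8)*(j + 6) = j^2 - 2*j - 48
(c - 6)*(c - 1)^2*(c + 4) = c^4 - 4*c^3 - 19*c^2 + 46*c - 24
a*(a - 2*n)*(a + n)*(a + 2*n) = a^4 + a^3*n - 4*a^2*n^2 - 4*a*n^3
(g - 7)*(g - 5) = g^2 - 12*g + 35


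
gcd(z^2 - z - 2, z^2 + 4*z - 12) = z - 2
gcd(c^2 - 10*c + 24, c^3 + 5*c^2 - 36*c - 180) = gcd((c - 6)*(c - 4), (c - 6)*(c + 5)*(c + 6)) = c - 6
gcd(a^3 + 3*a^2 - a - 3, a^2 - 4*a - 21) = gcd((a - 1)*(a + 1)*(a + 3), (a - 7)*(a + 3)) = a + 3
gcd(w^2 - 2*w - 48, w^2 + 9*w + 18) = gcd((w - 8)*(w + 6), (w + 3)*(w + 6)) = w + 6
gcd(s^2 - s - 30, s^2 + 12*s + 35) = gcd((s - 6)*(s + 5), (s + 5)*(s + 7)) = s + 5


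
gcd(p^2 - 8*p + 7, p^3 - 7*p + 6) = p - 1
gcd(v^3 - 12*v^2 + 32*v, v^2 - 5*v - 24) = v - 8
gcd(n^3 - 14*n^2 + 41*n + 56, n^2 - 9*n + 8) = n - 8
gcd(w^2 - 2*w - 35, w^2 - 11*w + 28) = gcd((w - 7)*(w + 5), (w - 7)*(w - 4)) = w - 7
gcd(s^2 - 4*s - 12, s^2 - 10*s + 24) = s - 6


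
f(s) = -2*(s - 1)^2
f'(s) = 4 - 4*s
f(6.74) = -65.90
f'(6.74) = -22.96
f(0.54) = -0.42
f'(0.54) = 1.84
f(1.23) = -0.11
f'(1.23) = -0.92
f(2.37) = -3.75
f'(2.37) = -5.48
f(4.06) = -18.73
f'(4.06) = -12.24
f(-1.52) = -12.70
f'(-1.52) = 10.08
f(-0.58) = -4.99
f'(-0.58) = 6.32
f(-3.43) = -39.25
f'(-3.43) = 17.72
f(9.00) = -128.00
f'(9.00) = -32.00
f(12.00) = -242.00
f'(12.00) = -44.00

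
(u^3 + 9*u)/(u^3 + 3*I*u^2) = (u - 3*I)/u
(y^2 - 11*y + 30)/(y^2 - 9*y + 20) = (y - 6)/(y - 4)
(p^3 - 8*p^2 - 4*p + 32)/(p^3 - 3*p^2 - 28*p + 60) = (p^2 - 6*p - 16)/(p^2 - p - 30)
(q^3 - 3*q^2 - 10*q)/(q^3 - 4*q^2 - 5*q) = (q + 2)/(q + 1)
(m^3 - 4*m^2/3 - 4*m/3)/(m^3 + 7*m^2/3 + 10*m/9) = 3*(m - 2)/(3*m + 5)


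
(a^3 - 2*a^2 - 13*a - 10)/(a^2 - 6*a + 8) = (a^3 - 2*a^2 - 13*a - 10)/(a^2 - 6*a + 8)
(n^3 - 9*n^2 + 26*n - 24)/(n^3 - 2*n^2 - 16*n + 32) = (n - 3)/(n + 4)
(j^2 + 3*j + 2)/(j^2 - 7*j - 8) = (j + 2)/(j - 8)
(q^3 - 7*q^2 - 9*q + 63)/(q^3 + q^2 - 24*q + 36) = (q^2 - 4*q - 21)/(q^2 + 4*q - 12)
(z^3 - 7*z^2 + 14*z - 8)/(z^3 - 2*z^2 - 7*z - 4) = (z^2 - 3*z + 2)/(z^2 + 2*z + 1)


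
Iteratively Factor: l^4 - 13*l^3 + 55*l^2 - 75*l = (l)*(l^3 - 13*l^2 + 55*l - 75) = l*(l - 5)*(l^2 - 8*l + 15) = l*(l - 5)^2*(l - 3)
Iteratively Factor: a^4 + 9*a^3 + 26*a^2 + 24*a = (a)*(a^3 + 9*a^2 + 26*a + 24) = a*(a + 3)*(a^2 + 6*a + 8) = a*(a + 3)*(a + 4)*(a + 2)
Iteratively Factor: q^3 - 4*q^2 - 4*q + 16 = (q - 4)*(q^2 - 4) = (q - 4)*(q + 2)*(q - 2)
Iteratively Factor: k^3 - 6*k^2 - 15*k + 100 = (k - 5)*(k^2 - k - 20) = (k - 5)*(k + 4)*(k - 5)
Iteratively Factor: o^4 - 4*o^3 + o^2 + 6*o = (o)*(o^3 - 4*o^2 + o + 6) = o*(o - 3)*(o^2 - o - 2) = o*(o - 3)*(o - 2)*(o + 1)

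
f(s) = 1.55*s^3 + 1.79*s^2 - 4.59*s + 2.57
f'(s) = 4.65*s^2 + 3.58*s - 4.59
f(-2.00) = 6.51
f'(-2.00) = 6.85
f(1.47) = 4.61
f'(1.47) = 10.72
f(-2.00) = 6.51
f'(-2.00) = 6.85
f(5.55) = 297.21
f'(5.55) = 158.51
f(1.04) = 1.48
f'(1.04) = 4.16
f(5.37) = 269.56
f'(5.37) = 148.73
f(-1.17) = 7.91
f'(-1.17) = -2.41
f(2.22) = 18.16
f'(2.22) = 26.27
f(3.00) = 46.76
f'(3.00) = 48.00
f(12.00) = 2883.65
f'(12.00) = 707.97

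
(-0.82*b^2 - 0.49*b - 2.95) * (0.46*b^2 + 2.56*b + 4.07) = -0.3772*b^4 - 2.3246*b^3 - 5.9488*b^2 - 9.5463*b - 12.0065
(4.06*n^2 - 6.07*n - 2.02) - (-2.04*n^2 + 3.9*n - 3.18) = 6.1*n^2 - 9.97*n + 1.16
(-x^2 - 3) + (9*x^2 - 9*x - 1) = 8*x^2 - 9*x - 4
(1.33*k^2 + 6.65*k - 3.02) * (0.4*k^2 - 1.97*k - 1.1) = 0.532*k^4 + 0.0398999999999998*k^3 - 15.7715*k^2 - 1.3656*k + 3.322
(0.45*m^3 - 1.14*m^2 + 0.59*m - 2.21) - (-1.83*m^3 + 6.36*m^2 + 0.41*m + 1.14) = 2.28*m^3 - 7.5*m^2 + 0.18*m - 3.35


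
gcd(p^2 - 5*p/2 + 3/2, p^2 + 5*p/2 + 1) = 1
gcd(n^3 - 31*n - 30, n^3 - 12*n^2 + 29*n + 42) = n^2 - 5*n - 6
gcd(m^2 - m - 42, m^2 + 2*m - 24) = m + 6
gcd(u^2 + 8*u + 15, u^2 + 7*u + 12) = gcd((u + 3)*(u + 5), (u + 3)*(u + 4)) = u + 3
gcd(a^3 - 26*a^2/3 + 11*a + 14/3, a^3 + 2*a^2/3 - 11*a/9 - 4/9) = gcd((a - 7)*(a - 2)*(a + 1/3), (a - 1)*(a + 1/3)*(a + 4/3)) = a + 1/3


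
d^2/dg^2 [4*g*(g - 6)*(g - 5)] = 24*g - 88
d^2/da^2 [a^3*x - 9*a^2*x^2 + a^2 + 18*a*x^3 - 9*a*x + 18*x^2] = 6*a*x - 18*x^2 + 2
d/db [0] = 0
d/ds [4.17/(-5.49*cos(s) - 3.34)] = -22.8933*sin(s)/(5.49*cos(s) + 3.34)^2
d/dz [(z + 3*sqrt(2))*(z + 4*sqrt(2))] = 2*z + 7*sqrt(2)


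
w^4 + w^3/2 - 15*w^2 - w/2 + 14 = (w - 7/2)*(w - 1)*(w + 1)*(w + 4)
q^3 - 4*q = q*(q - 2)*(q + 2)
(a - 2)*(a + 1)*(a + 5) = a^3 + 4*a^2 - 7*a - 10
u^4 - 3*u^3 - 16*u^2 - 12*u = u*(u - 6)*(u + 1)*(u + 2)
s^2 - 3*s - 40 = (s - 8)*(s + 5)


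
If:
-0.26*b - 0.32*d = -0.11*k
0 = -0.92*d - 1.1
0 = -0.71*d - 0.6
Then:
No Solution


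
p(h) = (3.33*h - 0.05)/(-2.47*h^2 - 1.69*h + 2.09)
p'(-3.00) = 0.36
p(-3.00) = 0.67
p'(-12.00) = 0.01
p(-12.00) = 0.12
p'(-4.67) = 0.10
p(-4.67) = 0.36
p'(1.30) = 1.12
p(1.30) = -1.00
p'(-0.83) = 3.97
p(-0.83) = -1.57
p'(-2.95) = 0.38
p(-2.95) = 0.68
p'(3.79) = 0.08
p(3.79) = -0.32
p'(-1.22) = 85.90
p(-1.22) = -8.65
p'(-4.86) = 0.09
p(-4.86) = 0.34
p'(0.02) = 1.63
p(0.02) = 0.01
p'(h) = (3.33*h - 0.05)*(4.94*h + 1.69)/(-2.47*h^2 - 1.69*h + 2.09)^2 + 3.33/(-2.47*h^2 - 1.69*h + 2.09) = (8.2251*h^2 - 0.247*h + 6.8752)/(6.1009*h^4 + 8.3486*h^3 - 7.4685*h^2 - 7.0642*h + 4.3681)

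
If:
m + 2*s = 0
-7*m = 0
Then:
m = 0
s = 0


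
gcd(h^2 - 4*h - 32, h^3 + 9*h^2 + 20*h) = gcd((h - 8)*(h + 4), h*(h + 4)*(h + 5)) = h + 4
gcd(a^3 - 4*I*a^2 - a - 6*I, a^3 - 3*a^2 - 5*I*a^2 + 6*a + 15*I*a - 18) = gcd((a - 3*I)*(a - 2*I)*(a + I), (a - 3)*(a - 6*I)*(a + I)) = a + I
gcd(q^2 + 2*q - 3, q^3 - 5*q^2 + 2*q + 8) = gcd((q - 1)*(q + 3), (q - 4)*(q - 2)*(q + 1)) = 1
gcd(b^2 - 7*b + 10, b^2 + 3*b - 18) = 1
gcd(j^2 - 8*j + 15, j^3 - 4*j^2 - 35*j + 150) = j - 5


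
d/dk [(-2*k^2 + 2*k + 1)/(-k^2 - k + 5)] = (4*k^2 - 18*k + 11)/(k^4 + 2*k^3 - 9*k^2 - 10*k + 25)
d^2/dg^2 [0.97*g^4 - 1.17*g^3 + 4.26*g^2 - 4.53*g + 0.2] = 11.64*g^2 - 7.02*g + 8.52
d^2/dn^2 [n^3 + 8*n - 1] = 6*n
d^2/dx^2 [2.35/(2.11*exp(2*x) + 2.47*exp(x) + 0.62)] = (2.35*(4.22*exp(x) + 2.47)*(8.44*exp(x) + 4.94)*exp(x) - (19.834*exp(x) + 5.8045)*(2.11*exp(2*x) + 2.47*exp(x) + 0.62))*exp(x)/(2.11*exp(2*x) + 2.47*exp(x) + 0.62)^3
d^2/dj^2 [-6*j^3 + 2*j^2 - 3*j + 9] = 4 - 36*j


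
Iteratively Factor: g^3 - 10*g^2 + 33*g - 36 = (g - 4)*(g^2 - 6*g + 9) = (g - 4)*(g - 3)*(g - 3)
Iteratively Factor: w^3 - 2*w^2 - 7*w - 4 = (w - 4)*(w^2 + 2*w + 1) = (w - 4)*(w + 1)*(w + 1)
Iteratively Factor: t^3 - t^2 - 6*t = (t)*(t^2 - t - 6) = t*(t - 3)*(t + 2)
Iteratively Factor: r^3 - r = (r - 1)*(r^2 + r) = r*(r - 1)*(r + 1)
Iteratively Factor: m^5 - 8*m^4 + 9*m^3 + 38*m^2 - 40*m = (m - 4)*(m^4 - 4*m^3 - 7*m^2 + 10*m) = (m - 5)*(m - 4)*(m^3 + m^2 - 2*m) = m*(m - 5)*(m - 4)*(m^2 + m - 2) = m*(m - 5)*(m - 4)*(m - 1)*(m + 2)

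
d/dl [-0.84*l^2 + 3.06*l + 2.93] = 3.06 - 1.68*l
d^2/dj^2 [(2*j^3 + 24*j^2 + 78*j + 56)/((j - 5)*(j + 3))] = 8*(41*j^3 + 357*j^2 + 1131*j + 1031)/(j^6 - 6*j^5 - 33*j^4 + 172*j^3 + 495*j^2 - 1350*j - 3375)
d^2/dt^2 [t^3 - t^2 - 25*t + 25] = 6*t - 2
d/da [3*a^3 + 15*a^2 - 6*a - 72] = 9*a^2 + 30*a - 6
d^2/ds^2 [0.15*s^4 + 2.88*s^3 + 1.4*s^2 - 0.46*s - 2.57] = 1.8*s^2 + 17.28*s + 2.8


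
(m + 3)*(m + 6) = m^2 + 9*m + 18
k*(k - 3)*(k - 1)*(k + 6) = k^4 + 2*k^3 - 21*k^2 + 18*k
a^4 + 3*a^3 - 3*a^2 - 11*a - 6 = (a - 2)*(a + 1)^2*(a + 3)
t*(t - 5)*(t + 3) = t^3 - 2*t^2 - 15*t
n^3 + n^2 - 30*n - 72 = (n - 6)*(n + 3)*(n + 4)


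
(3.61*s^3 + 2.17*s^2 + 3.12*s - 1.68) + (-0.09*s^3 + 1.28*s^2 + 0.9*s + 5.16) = 3.52*s^3 + 3.45*s^2 + 4.02*s + 3.48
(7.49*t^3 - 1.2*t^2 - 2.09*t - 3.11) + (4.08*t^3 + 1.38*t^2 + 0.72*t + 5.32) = 11.57*t^3 + 0.18*t^2 - 1.37*t + 2.21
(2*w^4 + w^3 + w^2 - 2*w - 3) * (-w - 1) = -2*w^5 - 3*w^4 - 2*w^3 + w^2 + 5*w + 3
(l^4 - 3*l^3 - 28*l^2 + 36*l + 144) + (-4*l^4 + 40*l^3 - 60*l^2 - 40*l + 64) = -3*l^4 + 37*l^3 - 88*l^2 - 4*l + 208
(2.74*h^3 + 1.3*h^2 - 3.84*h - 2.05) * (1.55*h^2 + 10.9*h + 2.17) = 4.247*h^5 + 31.881*h^4 + 14.1638*h^3 - 42.2125*h^2 - 30.6778*h - 4.4485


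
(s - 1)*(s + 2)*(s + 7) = s^3 + 8*s^2 + 5*s - 14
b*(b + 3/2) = b^2 + 3*b/2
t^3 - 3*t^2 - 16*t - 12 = (t - 6)*(t + 1)*(t + 2)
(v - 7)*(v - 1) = v^2 - 8*v + 7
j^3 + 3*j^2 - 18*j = j*(j - 3)*(j + 6)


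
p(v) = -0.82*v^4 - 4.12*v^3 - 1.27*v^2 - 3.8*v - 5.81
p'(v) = -3.28*v^3 - 12.36*v^2 - 2.54*v - 3.8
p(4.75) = -911.50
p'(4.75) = -646.26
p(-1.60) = 8.52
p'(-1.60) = -17.94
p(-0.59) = -3.26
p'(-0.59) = -5.93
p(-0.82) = -1.65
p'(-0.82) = -8.22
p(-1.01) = 0.12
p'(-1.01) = -10.46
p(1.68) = -41.85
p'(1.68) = -58.50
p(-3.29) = 43.59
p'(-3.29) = -12.42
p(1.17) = -20.13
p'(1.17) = -28.94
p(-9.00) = -2451.02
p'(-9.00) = 1409.02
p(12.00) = -24357.17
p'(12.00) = -7481.96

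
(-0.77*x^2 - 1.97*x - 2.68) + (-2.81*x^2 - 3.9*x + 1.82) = -3.58*x^2 - 5.87*x - 0.86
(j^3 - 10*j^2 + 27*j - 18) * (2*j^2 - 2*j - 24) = 2*j^5 - 22*j^4 + 50*j^3 + 150*j^2 - 612*j + 432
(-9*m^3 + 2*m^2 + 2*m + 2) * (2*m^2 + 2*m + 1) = -18*m^5 - 14*m^4 - m^3 + 10*m^2 + 6*m + 2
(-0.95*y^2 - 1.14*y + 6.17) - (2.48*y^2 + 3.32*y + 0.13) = -3.43*y^2 - 4.46*y + 6.04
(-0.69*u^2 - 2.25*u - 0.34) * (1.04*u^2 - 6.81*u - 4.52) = -0.7176*u^4 + 2.3589*u^3 + 18.0877*u^2 + 12.4854*u + 1.5368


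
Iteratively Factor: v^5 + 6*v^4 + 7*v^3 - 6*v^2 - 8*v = (v + 1)*(v^4 + 5*v^3 + 2*v^2 - 8*v) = (v + 1)*(v + 4)*(v^3 + v^2 - 2*v) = (v + 1)*(v + 2)*(v + 4)*(v^2 - v) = (v - 1)*(v + 1)*(v + 2)*(v + 4)*(v)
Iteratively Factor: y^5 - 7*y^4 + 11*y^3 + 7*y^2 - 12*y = (y + 1)*(y^4 - 8*y^3 + 19*y^2 - 12*y) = (y - 1)*(y + 1)*(y^3 - 7*y^2 + 12*y) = y*(y - 1)*(y + 1)*(y^2 - 7*y + 12) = y*(y - 4)*(y - 1)*(y + 1)*(y - 3)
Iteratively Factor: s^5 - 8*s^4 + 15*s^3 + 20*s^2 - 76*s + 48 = (s - 2)*(s^4 - 6*s^3 + 3*s^2 + 26*s - 24) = (s - 2)*(s + 2)*(s^3 - 8*s^2 + 19*s - 12) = (s - 3)*(s - 2)*(s + 2)*(s^2 - 5*s + 4) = (s - 4)*(s - 3)*(s - 2)*(s + 2)*(s - 1)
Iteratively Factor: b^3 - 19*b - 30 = (b - 5)*(b^2 + 5*b + 6) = (b - 5)*(b + 2)*(b + 3)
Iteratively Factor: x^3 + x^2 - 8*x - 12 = (x - 3)*(x^2 + 4*x + 4) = (x - 3)*(x + 2)*(x + 2)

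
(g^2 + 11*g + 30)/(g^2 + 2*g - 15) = (g + 6)/(g - 3)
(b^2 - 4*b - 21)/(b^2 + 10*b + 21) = (b - 7)/(b + 7)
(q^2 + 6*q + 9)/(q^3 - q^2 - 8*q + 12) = (q + 3)/(q^2 - 4*q + 4)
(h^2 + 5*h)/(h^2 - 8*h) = (h + 5)/(h - 8)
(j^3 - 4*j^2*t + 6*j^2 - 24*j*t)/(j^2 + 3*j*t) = (j^2 - 4*j*t + 6*j - 24*t)/(j + 3*t)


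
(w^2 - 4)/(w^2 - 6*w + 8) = (w + 2)/(w - 4)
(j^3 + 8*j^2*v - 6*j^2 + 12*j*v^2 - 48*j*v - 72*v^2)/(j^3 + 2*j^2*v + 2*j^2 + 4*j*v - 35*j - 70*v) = (j^2 + 6*j*v - 6*j - 36*v)/(j^2 + 2*j - 35)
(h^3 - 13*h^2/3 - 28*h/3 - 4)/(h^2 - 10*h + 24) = (3*h^2 + 5*h + 2)/(3*(h - 4))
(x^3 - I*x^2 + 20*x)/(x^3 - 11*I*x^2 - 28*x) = (-x^2 + I*x - 20)/(-x^2 + 11*I*x + 28)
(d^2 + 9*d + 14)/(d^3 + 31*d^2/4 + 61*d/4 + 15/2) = 4*(d + 7)/(4*d^2 + 23*d + 15)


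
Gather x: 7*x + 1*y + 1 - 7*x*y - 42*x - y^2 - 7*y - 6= x*(-7*y - 35) - y^2 - 6*y - 5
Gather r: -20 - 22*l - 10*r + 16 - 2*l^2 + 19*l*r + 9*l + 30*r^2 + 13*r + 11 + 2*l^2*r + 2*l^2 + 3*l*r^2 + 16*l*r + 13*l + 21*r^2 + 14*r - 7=r^2*(3*l + 51) + r*(2*l^2 + 35*l + 17)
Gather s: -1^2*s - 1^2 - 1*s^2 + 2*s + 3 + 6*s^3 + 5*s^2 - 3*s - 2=6*s^3 + 4*s^2 - 2*s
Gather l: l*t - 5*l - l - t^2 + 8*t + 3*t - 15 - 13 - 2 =l*(t - 6) - t^2 + 11*t - 30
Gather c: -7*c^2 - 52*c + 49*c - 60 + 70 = -7*c^2 - 3*c + 10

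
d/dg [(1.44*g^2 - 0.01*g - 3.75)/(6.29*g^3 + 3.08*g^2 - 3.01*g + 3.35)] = (-9.0576*g^4 + 0.1258*g^3 + 66.4589*g^2 + 32.748*g - 11.321)/(39.5641*g^6 + 38.7464*g^5 - 28.3794*g^4 + 23.6014*g^3 + 29.6961*g^2 - 20.167*g + 11.2225)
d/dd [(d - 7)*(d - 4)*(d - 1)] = 3*d^2 - 24*d + 39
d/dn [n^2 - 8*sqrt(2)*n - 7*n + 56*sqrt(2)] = 2*n - 8*sqrt(2) - 7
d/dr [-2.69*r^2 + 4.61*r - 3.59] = 4.61 - 5.38*r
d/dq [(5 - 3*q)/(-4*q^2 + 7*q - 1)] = 4*(-3*q^2 + 10*q - 8)/(16*q^4 - 56*q^3 + 57*q^2 - 14*q + 1)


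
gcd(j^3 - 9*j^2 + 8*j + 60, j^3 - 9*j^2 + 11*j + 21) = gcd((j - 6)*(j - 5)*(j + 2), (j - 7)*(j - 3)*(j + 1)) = 1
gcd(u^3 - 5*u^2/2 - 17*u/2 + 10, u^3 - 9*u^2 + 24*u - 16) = u^2 - 5*u + 4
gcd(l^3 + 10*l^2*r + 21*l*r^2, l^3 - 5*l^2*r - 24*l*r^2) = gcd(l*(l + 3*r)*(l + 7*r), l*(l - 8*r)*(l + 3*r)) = l^2 + 3*l*r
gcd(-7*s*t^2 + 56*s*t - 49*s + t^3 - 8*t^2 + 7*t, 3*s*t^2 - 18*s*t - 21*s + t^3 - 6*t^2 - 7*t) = t - 7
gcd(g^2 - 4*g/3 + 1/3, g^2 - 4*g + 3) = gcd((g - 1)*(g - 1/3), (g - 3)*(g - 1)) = g - 1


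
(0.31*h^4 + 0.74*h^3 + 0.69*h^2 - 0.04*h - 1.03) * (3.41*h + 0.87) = 1.0571*h^5 + 2.7931*h^4 + 2.9967*h^3 + 0.4639*h^2 - 3.5471*h - 0.8961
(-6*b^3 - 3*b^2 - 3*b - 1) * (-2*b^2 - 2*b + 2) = 12*b^5 + 18*b^4 + 2*b^2 - 4*b - 2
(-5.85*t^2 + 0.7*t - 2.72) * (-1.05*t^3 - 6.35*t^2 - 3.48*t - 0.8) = 6.1425*t^5 + 36.4125*t^4 + 18.769*t^3 + 19.516*t^2 + 8.9056*t + 2.176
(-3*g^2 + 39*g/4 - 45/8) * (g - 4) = -3*g^3 + 87*g^2/4 - 357*g/8 + 45/2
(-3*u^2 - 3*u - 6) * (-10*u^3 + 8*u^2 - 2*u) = 30*u^5 + 6*u^4 + 42*u^3 - 42*u^2 + 12*u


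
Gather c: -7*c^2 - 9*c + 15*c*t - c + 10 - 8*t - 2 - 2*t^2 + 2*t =-7*c^2 + c*(15*t - 10) - 2*t^2 - 6*t + 8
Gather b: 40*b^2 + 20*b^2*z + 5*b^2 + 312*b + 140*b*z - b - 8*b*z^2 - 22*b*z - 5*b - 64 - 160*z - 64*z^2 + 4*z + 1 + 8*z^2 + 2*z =b^2*(20*z + 45) + b*(-8*z^2 + 118*z + 306) - 56*z^2 - 154*z - 63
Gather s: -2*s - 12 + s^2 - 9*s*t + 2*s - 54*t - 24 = s^2 - 9*s*t - 54*t - 36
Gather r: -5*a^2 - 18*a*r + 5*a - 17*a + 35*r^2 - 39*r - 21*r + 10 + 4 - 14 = -5*a^2 - 12*a + 35*r^2 + r*(-18*a - 60)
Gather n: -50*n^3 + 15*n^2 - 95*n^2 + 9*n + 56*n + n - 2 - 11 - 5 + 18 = -50*n^3 - 80*n^2 + 66*n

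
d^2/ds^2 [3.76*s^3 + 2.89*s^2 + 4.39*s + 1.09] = 22.56*s + 5.78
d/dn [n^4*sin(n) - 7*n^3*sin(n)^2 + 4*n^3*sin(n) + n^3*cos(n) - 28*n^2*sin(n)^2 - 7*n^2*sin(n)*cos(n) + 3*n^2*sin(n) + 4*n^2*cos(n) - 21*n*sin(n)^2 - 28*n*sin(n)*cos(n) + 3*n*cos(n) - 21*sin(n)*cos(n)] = n^4*cos(n) + 3*n^3*sin(n) - 7*n^3*sin(2*n) + 4*n^3*cos(n) + 8*n^2*sin(n) - 28*n^2*sin(2*n) + 6*n^2*cos(n) + 7*n^2*cos(2*n)/2 - 21*n^2/2 + 3*n*sin(n) - 28*n*sin(2*n) + 8*n*cos(n) - 28*n - 14*sin(2*n) + 3*cos(n) - 21*cos(2*n)/2 - 21/2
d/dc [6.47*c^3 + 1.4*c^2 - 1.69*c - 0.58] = 19.41*c^2 + 2.8*c - 1.69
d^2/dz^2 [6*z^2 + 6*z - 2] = 12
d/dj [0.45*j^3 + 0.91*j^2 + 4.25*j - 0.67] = 1.35*j^2 + 1.82*j + 4.25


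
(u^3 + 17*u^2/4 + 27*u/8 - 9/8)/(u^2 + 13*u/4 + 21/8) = (4*u^2 + 11*u - 3)/(4*u + 7)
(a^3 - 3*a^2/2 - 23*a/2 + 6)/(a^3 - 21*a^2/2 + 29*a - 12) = (a + 3)/(a - 6)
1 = 1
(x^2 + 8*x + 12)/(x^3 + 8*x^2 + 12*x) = 1/x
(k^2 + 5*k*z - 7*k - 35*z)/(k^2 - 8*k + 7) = (k + 5*z)/(k - 1)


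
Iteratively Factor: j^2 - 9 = (j - 3)*(j + 3)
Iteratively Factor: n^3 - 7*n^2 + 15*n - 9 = (n - 1)*(n^2 - 6*n + 9) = (n - 3)*(n - 1)*(n - 3)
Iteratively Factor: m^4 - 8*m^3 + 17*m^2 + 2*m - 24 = (m - 2)*(m^3 - 6*m^2 + 5*m + 12) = (m - 3)*(m - 2)*(m^2 - 3*m - 4) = (m - 3)*(m - 2)*(m + 1)*(m - 4)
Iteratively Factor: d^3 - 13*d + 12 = (d - 1)*(d^2 + d - 12) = (d - 3)*(d - 1)*(d + 4)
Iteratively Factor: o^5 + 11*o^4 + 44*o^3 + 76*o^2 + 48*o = (o + 3)*(o^4 + 8*o^3 + 20*o^2 + 16*o) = (o + 2)*(o + 3)*(o^3 + 6*o^2 + 8*o) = (o + 2)*(o + 3)*(o + 4)*(o^2 + 2*o) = (o + 2)^2*(o + 3)*(o + 4)*(o)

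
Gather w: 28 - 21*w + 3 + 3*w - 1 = 30 - 18*w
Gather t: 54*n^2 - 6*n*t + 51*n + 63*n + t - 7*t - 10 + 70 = 54*n^2 + 114*n + t*(-6*n - 6) + 60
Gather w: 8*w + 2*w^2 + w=2*w^2 + 9*w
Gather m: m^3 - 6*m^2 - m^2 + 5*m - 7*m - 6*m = m^3 - 7*m^2 - 8*m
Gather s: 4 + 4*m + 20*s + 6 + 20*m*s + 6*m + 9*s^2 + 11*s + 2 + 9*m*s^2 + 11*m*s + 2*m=12*m + s^2*(9*m + 9) + s*(31*m + 31) + 12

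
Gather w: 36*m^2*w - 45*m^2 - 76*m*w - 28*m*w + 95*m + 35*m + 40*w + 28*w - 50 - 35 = -45*m^2 + 130*m + w*(36*m^2 - 104*m + 68) - 85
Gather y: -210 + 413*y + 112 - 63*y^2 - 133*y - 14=-63*y^2 + 280*y - 112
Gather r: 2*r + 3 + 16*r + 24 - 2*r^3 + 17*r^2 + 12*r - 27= -2*r^3 + 17*r^2 + 30*r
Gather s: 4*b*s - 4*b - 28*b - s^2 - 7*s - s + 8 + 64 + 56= -32*b - s^2 + s*(4*b - 8) + 128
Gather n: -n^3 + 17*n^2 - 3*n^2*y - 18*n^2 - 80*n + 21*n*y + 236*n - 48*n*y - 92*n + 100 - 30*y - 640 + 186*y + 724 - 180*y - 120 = -n^3 + n^2*(-3*y - 1) + n*(64 - 27*y) - 24*y + 64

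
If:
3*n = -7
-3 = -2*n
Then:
No Solution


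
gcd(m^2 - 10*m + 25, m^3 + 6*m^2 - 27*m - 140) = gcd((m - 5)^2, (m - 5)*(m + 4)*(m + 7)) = m - 5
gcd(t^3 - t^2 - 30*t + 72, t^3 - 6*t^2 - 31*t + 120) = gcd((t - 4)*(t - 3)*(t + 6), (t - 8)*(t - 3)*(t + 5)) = t - 3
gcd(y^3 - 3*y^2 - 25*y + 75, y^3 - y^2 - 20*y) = y - 5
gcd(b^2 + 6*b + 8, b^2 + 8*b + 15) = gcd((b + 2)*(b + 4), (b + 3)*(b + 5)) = 1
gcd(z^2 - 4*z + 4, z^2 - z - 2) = z - 2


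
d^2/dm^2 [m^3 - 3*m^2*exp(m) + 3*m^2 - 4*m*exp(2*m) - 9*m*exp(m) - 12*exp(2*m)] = -3*m^2*exp(m) - 16*m*exp(2*m) - 21*m*exp(m) + 6*m - 64*exp(2*m) - 24*exp(m) + 6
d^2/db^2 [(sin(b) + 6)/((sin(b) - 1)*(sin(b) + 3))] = -(sin(b)^4 + 23*sin(b)^3 + 75*sin(b)^2 + 141*sin(b) + 96)/((sin(b) - 1)^2*(sin(b) + 3)^3)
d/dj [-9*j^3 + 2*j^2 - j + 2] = -27*j^2 + 4*j - 1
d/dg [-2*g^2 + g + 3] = 1 - 4*g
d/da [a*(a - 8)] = 2*a - 8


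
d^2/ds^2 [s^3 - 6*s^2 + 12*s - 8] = 6*s - 12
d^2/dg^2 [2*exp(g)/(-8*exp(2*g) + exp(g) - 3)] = 2*(-2*(16*exp(g) - 1)^2*exp(2*g) + (64*exp(g) - 3)*(8*exp(2*g) - exp(g) + 3)*exp(g) - (8*exp(2*g) - exp(g) + 3)^2)*exp(g)/(8*exp(2*g) - exp(g) + 3)^3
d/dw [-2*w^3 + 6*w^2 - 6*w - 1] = -6*w^2 + 12*w - 6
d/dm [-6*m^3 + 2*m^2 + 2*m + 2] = -18*m^2 + 4*m + 2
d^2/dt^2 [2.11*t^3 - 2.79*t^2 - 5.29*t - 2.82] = 12.66*t - 5.58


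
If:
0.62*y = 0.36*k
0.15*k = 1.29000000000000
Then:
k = 8.60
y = 4.99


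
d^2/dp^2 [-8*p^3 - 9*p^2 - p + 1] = -48*p - 18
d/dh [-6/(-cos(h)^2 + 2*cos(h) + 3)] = 12*(cos(h) - 1)*sin(h)/(sin(h)^2 + 2*cos(h) + 2)^2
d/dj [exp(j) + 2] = exp(j)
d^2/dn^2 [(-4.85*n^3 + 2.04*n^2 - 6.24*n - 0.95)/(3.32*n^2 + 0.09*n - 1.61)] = (5.6843418860808e-14*n^5 - 2.8421709430404e-14*n^4 - 190.705666*n^3 + 6.81415800000002*n^2 - 277.257558*n - 1.403854)/(36.594368*n^6 + 2.976048*n^5 - 53.157516*n^4 - 2.885679*n^3 + 25.778193*n^2 + 0.699867*n - 4.173281)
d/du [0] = 0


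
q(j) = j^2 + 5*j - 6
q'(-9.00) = -13.00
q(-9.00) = 30.00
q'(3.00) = 11.00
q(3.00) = 18.00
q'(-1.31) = 2.38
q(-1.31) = -10.83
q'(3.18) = 11.36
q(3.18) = 20.01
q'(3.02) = 11.04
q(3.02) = 18.22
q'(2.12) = 9.24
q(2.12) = 9.09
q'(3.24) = 11.48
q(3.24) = 20.70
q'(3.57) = 12.14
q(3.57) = 24.59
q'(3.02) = 11.04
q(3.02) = 18.22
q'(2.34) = 9.68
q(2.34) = 11.18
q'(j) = 2*j + 5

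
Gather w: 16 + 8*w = 8*w + 16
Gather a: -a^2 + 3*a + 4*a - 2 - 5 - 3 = -a^2 + 7*a - 10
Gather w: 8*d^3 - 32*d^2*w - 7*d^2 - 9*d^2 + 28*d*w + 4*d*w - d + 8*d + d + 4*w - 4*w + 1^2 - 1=8*d^3 - 16*d^2 + 8*d + w*(-32*d^2 + 32*d)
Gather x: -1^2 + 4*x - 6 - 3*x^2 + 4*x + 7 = -3*x^2 + 8*x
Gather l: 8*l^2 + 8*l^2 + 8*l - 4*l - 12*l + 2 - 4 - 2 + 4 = 16*l^2 - 8*l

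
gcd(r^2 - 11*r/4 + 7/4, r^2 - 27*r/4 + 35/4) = r - 7/4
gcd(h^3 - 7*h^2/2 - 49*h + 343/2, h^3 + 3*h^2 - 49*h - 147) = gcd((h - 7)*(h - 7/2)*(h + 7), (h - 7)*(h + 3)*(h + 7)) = h^2 - 49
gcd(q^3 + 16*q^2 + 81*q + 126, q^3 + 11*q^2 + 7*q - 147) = q + 7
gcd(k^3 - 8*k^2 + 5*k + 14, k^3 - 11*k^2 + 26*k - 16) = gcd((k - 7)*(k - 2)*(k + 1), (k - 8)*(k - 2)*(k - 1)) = k - 2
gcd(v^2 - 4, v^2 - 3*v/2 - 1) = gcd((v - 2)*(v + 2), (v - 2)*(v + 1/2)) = v - 2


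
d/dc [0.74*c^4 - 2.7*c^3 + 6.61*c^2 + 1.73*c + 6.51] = 2.96*c^3 - 8.1*c^2 + 13.22*c + 1.73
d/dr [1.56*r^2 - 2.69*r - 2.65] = 3.12*r - 2.69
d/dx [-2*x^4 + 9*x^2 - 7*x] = -8*x^3 + 18*x - 7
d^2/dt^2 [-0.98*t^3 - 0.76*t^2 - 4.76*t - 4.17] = -5.88*t - 1.52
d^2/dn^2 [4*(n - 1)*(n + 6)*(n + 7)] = 24*n + 96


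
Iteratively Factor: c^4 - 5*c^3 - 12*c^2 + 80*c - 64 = (c + 4)*(c^3 - 9*c^2 + 24*c - 16) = (c - 4)*(c + 4)*(c^2 - 5*c + 4) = (c - 4)*(c - 1)*(c + 4)*(c - 4)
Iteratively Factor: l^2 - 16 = (l + 4)*(l - 4)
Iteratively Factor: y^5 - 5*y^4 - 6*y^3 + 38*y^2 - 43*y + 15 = (y - 1)*(y^4 - 4*y^3 - 10*y^2 + 28*y - 15) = (y - 1)^2*(y^3 - 3*y^2 - 13*y + 15) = (y - 5)*(y - 1)^2*(y^2 + 2*y - 3) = (y - 5)*(y - 1)^2*(y + 3)*(y - 1)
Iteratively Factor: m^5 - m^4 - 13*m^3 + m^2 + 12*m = (m + 1)*(m^4 - 2*m^3 - 11*m^2 + 12*m) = (m - 1)*(m + 1)*(m^3 - m^2 - 12*m) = m*(m - 1)*(m + 1)*(m^2 - m - 12) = m*(m - 1)*(m + 1)*(m + 3)*(m - 4)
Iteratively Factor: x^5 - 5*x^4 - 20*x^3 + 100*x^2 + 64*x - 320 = (x - 4)*(x^4 - x^3 - 24*x^2 + 4*x + 80) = (x - 4)*(x + 2)*(x^3 - 3*x^2 - 18*x + 40) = (x - 4)*(x + 2)*(x + 4)*(x^2 - 7*x + 10) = (x - 4)*(x - 2)*(x + 2)*(x + 4)*(x - 5)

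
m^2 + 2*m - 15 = (m - 3)*(m + 5)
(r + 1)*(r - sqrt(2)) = r^2 - sqrt(2)*r + r - sqrt(2)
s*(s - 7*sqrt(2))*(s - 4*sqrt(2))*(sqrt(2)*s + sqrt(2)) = sqrt(2)*s^4 - 22*s^3 + sqrt(2)*s^3 - 22*s^2 + 56*sqrt(2)*s^2 + 56*sqrt(2)*s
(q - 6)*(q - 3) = q^2 - 9*q + 18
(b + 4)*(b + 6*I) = b^2 + 4*b + 6*I*b + 24*I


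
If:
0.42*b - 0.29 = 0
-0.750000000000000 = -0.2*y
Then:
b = 0.69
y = 3.75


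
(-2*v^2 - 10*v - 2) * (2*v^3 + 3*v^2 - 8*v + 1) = -4*v^5 - 26*v^4 - 18*v^3 + 72*v^2 + 6*v - 2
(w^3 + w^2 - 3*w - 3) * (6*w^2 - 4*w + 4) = 6*w^5 + 2*w^4 - 18*w^3 - 2*w^2 - 12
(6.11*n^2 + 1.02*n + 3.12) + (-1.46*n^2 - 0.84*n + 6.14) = 4.65*n^2 + 0.18*n + 9.26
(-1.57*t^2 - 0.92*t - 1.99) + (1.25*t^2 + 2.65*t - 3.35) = -0.32*t^2 + 1.73*t - 5.34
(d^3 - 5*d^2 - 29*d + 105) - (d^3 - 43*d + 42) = -5*d^2 + 14*d + 63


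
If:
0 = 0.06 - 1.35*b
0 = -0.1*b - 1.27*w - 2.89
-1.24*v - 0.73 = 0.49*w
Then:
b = 0.04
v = 0.31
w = -2.28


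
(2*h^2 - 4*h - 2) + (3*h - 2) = 2*h^2 - h - 4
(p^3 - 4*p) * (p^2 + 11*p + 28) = p^5 + 11*p^4 + 24*p^3 - 44*p^2 - 112*p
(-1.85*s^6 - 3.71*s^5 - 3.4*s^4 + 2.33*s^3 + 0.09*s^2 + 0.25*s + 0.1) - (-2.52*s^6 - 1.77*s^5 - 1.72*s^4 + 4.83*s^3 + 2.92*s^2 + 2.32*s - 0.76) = 0.67*s^6 - 1.94*s^5 - 1.68*s^4 - 2.5*s^3 - 2.83*s^2 - 2.07*s + 0.86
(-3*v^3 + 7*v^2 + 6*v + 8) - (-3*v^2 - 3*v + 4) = -3*v^3 + 10*v^2 + 9*v + 4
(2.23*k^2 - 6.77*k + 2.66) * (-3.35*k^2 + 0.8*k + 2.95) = -7.4705*k^4 + 24.4635*k^3 - 7.7485*k^2 - 17.8435*k + 7.847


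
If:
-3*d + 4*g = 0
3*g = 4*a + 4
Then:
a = 3*g/4 - 1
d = 4*g/3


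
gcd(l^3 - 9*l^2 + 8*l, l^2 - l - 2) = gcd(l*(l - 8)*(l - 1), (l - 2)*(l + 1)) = 1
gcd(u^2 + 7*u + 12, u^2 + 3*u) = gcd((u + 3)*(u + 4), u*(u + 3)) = u + 3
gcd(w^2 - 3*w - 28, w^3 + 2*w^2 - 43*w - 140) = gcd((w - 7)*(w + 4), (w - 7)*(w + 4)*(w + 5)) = w^2 - 3*w - 28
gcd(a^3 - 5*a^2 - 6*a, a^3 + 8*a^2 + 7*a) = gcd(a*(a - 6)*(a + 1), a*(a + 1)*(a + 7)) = a^2 + a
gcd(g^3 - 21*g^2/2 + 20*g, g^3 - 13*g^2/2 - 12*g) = g^2 - 8*g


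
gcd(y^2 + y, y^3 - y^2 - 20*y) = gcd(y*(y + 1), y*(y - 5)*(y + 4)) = y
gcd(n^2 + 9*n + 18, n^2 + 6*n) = n + 6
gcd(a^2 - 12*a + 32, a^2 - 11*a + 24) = a - 8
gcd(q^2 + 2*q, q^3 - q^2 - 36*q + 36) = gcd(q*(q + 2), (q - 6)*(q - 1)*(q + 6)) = 1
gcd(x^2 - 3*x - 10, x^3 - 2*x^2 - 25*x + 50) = x - 5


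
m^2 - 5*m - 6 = (m - 6)*(m + 1)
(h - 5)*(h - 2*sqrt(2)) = h^2 - 5*h - 2*sqrt(2)*h + 10*sqrt(2)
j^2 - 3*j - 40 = (j - 8)*(j + 5)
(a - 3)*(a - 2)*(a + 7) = a^3 + 2*a^2 - 29*a + 42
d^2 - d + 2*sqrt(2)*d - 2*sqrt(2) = (d - 1)*(d + 2*sqrt(2))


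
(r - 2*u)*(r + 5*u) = r^2 + 3*r*u - 10*u^2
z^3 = z^3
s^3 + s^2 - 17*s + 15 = (s - 3)*(s - 1)*(s + 5)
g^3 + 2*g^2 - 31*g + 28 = (g - 4)*(g - 1)*(g + 7)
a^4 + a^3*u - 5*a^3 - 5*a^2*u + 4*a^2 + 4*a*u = a*(a - 4)*(a - 1)*(a + u)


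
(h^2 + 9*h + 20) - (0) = h^2 + 9*h + 20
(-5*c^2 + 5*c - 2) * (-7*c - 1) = 35*c^3 - 30*c^2 + 9*c + 2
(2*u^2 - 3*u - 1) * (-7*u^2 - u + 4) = -14*u^4 + 19*u^3 + 18*u^2 - 11*u - 4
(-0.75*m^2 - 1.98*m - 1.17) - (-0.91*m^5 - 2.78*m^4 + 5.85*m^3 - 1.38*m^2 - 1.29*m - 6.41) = 0.91*m^5 + 2.78*m^4 - 5.85*m^3 + 0.63*m^2 - 0.69*m + 5.24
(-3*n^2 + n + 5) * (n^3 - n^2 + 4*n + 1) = -3*n^5 + 4*n^4 - 8*n^3 - 4*n^2 + 21*n + 5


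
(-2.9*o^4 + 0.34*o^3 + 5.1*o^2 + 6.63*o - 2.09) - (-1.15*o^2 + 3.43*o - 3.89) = -2.9*o^4 + 0.34*o^3 + 6.25*o^2 + 3.2*o + 1.8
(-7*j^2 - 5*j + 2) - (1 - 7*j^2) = 1 - 5*j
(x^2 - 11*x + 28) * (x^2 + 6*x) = x^4 - 5*x^3 - 38*x^2 + 168*x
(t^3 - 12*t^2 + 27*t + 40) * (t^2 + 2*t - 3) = t^5 - 10*t^4 + 130*t^2 - t - 120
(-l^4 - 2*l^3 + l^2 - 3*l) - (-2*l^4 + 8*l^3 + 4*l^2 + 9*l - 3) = l^4 - 10*l^3 - 3*l^2 - 12*l + 3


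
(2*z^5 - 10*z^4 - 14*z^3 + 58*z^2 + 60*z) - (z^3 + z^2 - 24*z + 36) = 2*z^5 - 10*z^4 - 15*z^3 + 57*z^2 + 84*z - 36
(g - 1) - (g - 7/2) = 5/2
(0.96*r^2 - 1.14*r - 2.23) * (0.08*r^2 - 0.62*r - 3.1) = 0.0768*r^4 - 0.6864*r^3 - 2.4476*r^2 + 4.9166*r + 6.913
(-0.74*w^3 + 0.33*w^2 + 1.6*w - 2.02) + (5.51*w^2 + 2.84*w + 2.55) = -0.74*w^3 + 5.84*w^2 + 4.44*w + 0.53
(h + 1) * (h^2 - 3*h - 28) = h^3 - 2*h^2 - 31*h - 28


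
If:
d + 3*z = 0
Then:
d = -3*z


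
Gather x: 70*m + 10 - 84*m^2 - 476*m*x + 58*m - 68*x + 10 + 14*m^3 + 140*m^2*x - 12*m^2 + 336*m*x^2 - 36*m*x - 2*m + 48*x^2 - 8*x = 14*m^3 - 96*m^2 + 126*m + x^2*(336*m + 48) + x*(140*m^2 - 512*m - 76) + 20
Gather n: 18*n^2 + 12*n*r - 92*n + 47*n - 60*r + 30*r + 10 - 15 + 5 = 18*n^2 + n*(12*r - 45) - 30*r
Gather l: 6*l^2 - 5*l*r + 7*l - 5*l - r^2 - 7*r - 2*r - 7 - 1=6*l^2 + l*(2 - 5*r) - r^2 - 9*r - 8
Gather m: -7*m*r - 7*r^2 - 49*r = -7*m*r - 7*r^2 - 49*r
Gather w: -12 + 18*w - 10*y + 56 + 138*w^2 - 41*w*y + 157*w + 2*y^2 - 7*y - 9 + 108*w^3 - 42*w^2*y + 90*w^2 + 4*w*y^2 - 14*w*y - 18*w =108*w^3 + w^2*(228 - 42*y) + w*(4*y^2 - 55*y + 157) + 2*y^2 - 17*y + 35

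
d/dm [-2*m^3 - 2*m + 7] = -6*m^2 - 2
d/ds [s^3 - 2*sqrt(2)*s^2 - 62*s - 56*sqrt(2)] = 3*s^2 - 4*sqrt(2)*s - 62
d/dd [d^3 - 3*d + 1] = 3*d^2 - 3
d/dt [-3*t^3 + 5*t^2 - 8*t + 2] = -9*t^2 + 10*t - 8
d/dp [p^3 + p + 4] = 3*p^2 + 1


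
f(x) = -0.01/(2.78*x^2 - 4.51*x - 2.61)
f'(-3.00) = -0.00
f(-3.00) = -0.00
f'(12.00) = 0.00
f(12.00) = -0.00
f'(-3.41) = -0.00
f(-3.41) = -0.00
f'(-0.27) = -0.04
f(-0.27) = 0.01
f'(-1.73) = -0.00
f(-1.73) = -0.00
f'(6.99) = 0.00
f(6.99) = -0.00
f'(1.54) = 0.00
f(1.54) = 0.00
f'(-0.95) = -0.01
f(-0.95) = -0.00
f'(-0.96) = -0.01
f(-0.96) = -0.00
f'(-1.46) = -0.00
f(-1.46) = -0.00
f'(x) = -0.01*(4.51 - 5.56*x)/(2.78*x^2 - 4.51*x - 2.61)^2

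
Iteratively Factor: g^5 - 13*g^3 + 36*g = (g + 2)*(g^4 - 2*g^3 - 9*g^2 + 18*g) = (g - 2)*(g + 2)*(g^3 - 9*g) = (g - 2)*(g + 2)*(g + 3)*(g^2 - 3*g) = (g - 3)*(g - 2)*(g + 2)*(g + 3)*(g)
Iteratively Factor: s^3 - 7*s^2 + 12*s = (s)*(s^2 - 7*s + 12) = s*(s - 3)*(s - 4)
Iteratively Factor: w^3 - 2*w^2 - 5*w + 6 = (w + 2)*(w^2 - 4*w + 3) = (w - 3)*(w + 2)*(w - 1)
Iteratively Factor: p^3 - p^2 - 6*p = (p + 2)*(p^2 - 3*p) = (p - 3)*(p + 2)*(p)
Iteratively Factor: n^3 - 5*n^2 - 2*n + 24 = (n - 3)*(n^2 - 2*n - 8) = (n - 3)*(n + 2)*(n - 4)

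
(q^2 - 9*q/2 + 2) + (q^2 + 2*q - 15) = 2*q^2 - 5*q/2 - 13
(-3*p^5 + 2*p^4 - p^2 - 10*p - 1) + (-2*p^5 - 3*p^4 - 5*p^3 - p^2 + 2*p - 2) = -5*p^5 - p^4 - 5*p^3 - 2*p^2 - 8*p - 3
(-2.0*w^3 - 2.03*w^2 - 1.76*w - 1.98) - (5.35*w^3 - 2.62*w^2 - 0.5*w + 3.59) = -7.35*w^3 + 0.59*w^2 - 1.26*w - 5.57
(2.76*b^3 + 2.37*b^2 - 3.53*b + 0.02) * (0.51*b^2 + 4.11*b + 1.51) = 1.4076*b^5 + 12.5523*b^4 + 12.108*b^3 - 10.9194*b^2 - 5.2481*b + 0.0302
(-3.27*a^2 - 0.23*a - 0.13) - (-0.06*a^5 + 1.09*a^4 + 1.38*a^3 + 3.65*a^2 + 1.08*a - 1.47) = 0.06*a^5 - 1.09*a^4 - 1.38*a^3 - 6.92*a^2 - 1.31*a + 1.34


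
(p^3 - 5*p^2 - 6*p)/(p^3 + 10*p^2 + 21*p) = (p^2 - 5*p - 6)/(p^2 + 10*p + 21)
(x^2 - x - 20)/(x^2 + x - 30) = (x + 4)/(x + 6)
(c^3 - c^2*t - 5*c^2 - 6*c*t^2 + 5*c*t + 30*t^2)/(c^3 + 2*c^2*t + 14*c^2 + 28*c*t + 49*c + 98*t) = (c^2 - 3*c*t - 5*c + 15*t)/(c^2 + 14*c + 49)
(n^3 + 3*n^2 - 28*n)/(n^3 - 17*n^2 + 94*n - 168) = n*(n + 7)/(n^2 - 13*n + 42)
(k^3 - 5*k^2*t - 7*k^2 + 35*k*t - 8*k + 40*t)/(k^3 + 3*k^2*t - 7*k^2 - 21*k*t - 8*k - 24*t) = (k - 5*t)/(k + 3*t)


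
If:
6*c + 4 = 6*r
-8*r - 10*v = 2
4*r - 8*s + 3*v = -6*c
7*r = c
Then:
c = -7/9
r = -1/9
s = -49/72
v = -1/9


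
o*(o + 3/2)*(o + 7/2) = o^3 + 5*o^2 + 21*o/4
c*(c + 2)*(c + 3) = c^3 + 5*c^2 + 6*c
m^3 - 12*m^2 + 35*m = m*(m - 7)*(m - 5)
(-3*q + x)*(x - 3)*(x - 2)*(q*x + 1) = -3*q^2*x^3 + 15*q^2*x^2 - 18*q^2*x + q*x^4 - 5*q*x^3 + 3*q*x^2 + 15*q*x - 18*q + x^3 - 5*x^2 + 6*x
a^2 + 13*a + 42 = (a + 6)*(a + 7)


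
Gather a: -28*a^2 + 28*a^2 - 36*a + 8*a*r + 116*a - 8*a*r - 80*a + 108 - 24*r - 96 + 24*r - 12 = 0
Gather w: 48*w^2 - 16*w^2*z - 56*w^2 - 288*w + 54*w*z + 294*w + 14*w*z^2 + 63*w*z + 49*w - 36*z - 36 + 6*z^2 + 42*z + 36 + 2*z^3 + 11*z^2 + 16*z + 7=w^2*(-16*z - 8) + w*(14*z^2 + 117*z + 55) + 2*z^3 + 17*z^2 + 22*z + 7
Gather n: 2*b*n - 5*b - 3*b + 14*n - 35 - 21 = -8*b + n*(2*b + 14) - 56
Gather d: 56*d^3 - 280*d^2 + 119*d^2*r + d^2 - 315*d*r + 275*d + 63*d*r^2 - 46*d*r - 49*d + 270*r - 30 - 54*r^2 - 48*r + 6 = 56*d^3 + d^2*(119*r - 279) + d*(63*r^2 - 361*r + 226) - 54*r^2 + 222*r - 24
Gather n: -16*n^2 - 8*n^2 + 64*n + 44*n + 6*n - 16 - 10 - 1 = -24*n^2 + 114*n - 27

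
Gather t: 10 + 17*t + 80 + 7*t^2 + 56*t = 7*t^2 + 73*t + 90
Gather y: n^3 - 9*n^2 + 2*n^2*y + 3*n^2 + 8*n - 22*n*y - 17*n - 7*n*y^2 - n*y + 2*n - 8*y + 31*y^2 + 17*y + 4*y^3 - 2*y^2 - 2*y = n^3 - 6*n^2 - 7*n + 4*y^3 + y^2*(29 - 7*n) + y*(2*n^2 - 23*n + 7)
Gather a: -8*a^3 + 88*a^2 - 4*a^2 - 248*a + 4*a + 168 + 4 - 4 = -8*a^3 + 84*a^2 - 244*a + 168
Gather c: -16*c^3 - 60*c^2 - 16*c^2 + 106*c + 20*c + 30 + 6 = -16*c^3 - 76*c^2 + 126*c + 36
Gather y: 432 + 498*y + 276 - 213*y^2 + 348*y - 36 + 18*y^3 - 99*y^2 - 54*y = 18*y^3 - 312*y^2 + 792*y + 672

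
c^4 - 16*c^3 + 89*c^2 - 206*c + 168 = (c - 7)*(c - 4)*(c - 3)*(c - 2)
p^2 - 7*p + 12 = (p - 4)*(p - 3)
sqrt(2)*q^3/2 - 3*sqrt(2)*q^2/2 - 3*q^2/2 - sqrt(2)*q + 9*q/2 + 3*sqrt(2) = (q - 3)*(q - 2*sqrt(2))*(sqrt(2)*q/2 + 1/2)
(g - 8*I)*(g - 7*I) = g^2 - 15*I*g - 56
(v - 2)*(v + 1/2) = v^2 - 3*v/2 - 1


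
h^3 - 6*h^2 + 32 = (h - 4)^2*(h + 2)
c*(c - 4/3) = c^2 - 4*c/3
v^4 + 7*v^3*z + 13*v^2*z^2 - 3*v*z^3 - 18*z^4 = (v - z)*(v + 2*z)*(v + 3*z)^2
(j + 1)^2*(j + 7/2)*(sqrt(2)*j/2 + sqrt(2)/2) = sqrt(2)*j^4/2 + 13*sqrt(2)*j^3/4 + 27*sqrt(2)*j^2/4 + 23*sqrt(2)*j/4 + 7*sqrt(2)/4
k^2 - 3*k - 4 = (k - 4)*(k + 1)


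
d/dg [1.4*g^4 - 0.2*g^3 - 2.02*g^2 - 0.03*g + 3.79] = 5.6*g^3 - 0.6*g^2 - 4.04*g - 0.03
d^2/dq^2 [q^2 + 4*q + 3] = 2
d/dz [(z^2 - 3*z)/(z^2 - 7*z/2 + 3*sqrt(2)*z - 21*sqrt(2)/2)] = 2*(-z*(z - 3)*(4*z - 7 + 6*sqrt(2)) + (2*z - 3)*(2*z^2 - 7*z + 6*sqrt(2)*z - 21*sqrt(2)))/(2*z^2 - 7*z + 6*sqrt(2)*z - 21*sqrt(2))^2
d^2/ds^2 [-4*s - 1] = 0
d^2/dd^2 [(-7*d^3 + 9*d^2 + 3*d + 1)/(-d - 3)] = 2*(7*d^3 + 63*d^2 + 189*d - 73)/(d^3 + 9*d^2 + 27*d + 27)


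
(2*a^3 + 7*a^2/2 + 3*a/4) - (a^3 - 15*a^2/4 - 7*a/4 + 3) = a^3 + 29*a^2/4 + 5*a/2 - 3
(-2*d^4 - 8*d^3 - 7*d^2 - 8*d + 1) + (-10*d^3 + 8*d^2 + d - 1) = -2*d^4 - 18*d^3 + d^2 - 7*d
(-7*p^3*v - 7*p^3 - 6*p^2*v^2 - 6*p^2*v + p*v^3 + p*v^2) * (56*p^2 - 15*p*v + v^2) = -392*p^5*v - 392*p^5 - 231*p^4*v^2 - 231*p^4*v + 139*p^3*v^3 + 139*p^3*v^2 - 21*p^2*v^4 - 21*p^2*v^3 + p*v^5 + p*v^4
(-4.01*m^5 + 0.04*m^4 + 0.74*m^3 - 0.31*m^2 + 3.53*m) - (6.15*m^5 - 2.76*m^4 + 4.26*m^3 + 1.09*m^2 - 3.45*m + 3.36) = -10.16*m^5 + 2.8*m^4 - 3.52*m^3 - 1.4*m^2 + 6.98*m - 3.36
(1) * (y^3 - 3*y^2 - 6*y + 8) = y^3 - 3*y^2 - 6*y + 8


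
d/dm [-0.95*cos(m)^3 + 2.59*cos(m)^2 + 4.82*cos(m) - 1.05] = (2.85*cos(m)^2 - 5.18*cos(m) - 4.82)*sin(m)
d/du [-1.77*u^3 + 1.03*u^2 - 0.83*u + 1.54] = -5.31*u^2 + 2.06*u - 0.83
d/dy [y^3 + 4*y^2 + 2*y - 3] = 3*y^2 + 8*y + 2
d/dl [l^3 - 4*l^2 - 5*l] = 3*l^2 - 8*l - 5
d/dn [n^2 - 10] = 2*n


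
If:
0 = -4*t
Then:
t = 0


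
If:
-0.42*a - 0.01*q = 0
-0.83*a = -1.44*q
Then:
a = 0.00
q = 0.00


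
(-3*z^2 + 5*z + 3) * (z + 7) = -3*z^3 - 16*z^2 + 38*z + 21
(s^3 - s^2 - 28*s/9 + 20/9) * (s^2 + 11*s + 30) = s^5 + 10*s^4 + 143*s^3/9 - 62*s^2 - 620*s/9 + 200/3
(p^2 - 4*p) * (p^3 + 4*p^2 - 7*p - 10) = p^5 - 23*p^3 + 18*p^2 + 40*p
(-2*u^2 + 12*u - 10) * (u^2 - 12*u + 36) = -2*u^4 + 36*u^3 - 226*u^2 + 552*u - 360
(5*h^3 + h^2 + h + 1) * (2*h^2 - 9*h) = 10*h^5 - 43*h^4 - 7*h^3 - 7*h^2 - 9*h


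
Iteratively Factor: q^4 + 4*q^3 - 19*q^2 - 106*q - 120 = (q + 2)*(q^3 + 2*q^2 - 23*q - 60) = (q + 2)*(q + 3)*(q^2 - q - 20) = (q - 5)*(q + 2)*(q + 3)*(q + 4)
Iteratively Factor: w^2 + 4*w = (w)*(w + 4)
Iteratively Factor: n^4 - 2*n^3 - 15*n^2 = (n + 3)*(n^3 - 5*n^2) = (n - 5)*(n + 3)*(n^2) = n*(n - 5)*(n + 3)*(n)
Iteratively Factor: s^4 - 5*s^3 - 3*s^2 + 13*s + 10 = (s - 5)*(s^3 - 3*s - 2) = (s - 5)*(s + 1)*(s^2 - s - 2) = (s - 5)*(s + 1)^2*(s - 2)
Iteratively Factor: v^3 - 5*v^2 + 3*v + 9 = (v + 1)*(v^2 - 6*v + 9) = (v - 3)*(v + 1)*(v - 3)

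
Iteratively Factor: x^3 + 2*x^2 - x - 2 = (x + 1)*(x^2 + x - 2) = (x - 1)*(x + 1)*(x + 2)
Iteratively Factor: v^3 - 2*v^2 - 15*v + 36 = (v - 3)*(v^2 + v - 12) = (v - 3)^2*(v + 4)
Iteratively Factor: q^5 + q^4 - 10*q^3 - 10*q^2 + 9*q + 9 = (q + 1)*(q^4 - 10*q^2 + 9) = (q - 3)*(q + 1)*(q^3 + 3*q^2 - q - 3) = (q - 3)*(q + 1)^2*(q^2 + 2*q - 3) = (q - 3)*(q - 1)*(q + 1)^2*(q + 3)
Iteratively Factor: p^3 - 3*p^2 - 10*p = (p + 2)*(p^2 - 5*p) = p*(p + 2)*(p - 5)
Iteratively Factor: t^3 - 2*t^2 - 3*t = (t + 1)*(t^2 - 3*t) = (t - 3)*(t + 1)*(t)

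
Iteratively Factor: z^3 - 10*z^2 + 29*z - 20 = (z - 5)*(z^2 - 5*z + 4) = (z - 5)*(z - 1)*(z - 4)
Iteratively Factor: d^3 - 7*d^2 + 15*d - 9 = (d - 3)*(d^2 - 4*d + 3) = (d - 3)^2*(d - 1)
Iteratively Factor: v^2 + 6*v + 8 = (v + 4)*(v + 2)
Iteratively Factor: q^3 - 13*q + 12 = (q + 4)*(q^2 - 4*q + 3) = (q - 3)*(q + 4)*(q - 1)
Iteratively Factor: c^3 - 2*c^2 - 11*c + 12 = (c - 4)*(c^2 + 2*c - 3) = (c - 4)*(c + 3)*(c - 1)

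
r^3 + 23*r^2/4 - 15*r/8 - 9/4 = (r - 3/4)*(r + 1/2)*(r + 6)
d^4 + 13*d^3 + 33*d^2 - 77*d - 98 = (d - 2)*(d + 1)*(d + 7)^2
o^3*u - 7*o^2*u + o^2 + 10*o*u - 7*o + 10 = (o - 5)*(o - 2)*(o*u + 1)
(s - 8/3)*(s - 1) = s^2 - 11*s/3 + 8/3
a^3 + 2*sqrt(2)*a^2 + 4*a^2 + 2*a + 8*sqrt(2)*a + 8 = (a + 4)*(a + sqrt(2))^2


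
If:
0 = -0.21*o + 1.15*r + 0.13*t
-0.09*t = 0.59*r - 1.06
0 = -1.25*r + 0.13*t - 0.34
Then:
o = 8.09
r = 0.57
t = 8.06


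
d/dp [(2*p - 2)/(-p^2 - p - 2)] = 2*(-p^2 - p + (p - 1)*(2*p + 1) - 2)/(p^2 + p + 2)^2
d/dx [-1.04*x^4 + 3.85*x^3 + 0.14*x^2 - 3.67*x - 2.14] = -4.16*x^3 + 11.55*x^2 + 0.28*x - 3.67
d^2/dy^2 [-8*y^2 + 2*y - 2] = -16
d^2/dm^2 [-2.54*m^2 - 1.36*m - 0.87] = -5.08000000000000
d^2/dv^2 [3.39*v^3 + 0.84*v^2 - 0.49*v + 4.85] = 20.34*v + 1.68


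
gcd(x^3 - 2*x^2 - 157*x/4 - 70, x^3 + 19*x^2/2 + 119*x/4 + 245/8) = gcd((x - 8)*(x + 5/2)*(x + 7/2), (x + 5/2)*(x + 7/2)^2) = x^2 + 6*x + 35/4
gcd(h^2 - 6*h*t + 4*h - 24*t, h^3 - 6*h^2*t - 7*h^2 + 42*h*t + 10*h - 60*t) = -h + 6*t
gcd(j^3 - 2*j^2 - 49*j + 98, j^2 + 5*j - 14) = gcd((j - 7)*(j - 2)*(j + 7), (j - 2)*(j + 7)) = j^2 + 5*j - 14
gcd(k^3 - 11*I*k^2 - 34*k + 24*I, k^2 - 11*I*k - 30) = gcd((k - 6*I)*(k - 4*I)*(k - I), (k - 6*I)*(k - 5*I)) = k - 6*I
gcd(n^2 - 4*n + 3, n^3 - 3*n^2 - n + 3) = n^2 - 4*n + 3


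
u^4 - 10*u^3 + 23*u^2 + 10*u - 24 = (u - 6)*(u - 4)*(u - 1)*(u + 1)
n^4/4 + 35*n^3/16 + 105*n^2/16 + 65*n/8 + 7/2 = (n/4 + 1)*(n + 1)*(n + 7/4)*(n + 2)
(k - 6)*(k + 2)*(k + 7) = k^3 + 3*k^2 - 40*k - 84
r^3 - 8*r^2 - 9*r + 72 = (r - 8)*(r - 3)*(r + 3)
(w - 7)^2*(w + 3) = w^3 - 11*w^2 + 7*w + 147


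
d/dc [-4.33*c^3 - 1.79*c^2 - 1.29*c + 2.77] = -12.99*c^2 - 3.58*c - 1.29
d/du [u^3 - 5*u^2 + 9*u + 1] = 3*u^2 - 10*u + 9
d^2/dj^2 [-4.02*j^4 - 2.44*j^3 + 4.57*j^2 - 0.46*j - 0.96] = -48.24*j^2 - 14.64*j + 9.14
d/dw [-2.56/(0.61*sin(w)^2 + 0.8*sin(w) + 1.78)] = (3.1232*sin(w) + 2.048)*cos(w)/(0.61*sin(w)^2 + 0.8*sin(w) + 1.78)^2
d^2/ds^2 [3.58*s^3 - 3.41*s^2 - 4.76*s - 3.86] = 21.48*s - 6.82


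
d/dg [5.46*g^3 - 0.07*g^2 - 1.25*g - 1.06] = 16.38*g^2 - 0.14*g - 1.25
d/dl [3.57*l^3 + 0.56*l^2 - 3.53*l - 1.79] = 10.71*l^2 + 1.12*l - 3.53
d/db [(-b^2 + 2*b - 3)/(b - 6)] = (-b^2 + 12*b - 9)/(b^2 - 12*b + 36)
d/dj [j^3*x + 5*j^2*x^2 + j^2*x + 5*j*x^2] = x*(3*j^2 + 10*j*x + 2*j + 5*x)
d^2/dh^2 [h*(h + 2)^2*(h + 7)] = 12*h^2 + 66*h + 64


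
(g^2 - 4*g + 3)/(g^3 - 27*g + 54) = (g - 1)/(g^2 + 3*g - 18)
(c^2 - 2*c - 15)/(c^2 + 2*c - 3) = (c - 5)/(c - 1)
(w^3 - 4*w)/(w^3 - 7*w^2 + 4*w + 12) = w*(w + 2)/(w^2 - 5*w - 6)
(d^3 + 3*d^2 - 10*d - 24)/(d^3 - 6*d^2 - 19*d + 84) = (d + 2)/(d - 7)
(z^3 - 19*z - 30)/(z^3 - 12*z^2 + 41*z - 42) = (z^3 - 19*z - 30)/(z^3 - 12*z^2 + 41*z - 42)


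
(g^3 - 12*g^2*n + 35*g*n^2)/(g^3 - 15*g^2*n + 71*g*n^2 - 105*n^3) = g/(g - 3*n)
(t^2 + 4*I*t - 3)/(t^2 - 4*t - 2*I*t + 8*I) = (t^2 + 4*I*t - 3)/(t^2 - 4*t - 2*I*t + 8*I)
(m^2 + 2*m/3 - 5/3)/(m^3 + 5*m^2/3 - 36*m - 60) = (m - 1)/(m^2 - 36)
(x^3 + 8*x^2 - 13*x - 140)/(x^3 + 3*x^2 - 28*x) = (x + 5)/x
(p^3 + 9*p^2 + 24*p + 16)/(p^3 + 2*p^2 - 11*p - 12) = (p + 4)/(p - 3)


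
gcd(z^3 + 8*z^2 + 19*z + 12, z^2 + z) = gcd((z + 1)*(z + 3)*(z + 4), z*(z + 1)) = z + 1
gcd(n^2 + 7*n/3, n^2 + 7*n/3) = n^2 + 7*n/3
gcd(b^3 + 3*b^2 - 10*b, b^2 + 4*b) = b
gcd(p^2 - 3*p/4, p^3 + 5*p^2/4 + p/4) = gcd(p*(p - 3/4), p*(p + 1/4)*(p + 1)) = p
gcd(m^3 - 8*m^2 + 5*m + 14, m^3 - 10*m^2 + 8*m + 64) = 1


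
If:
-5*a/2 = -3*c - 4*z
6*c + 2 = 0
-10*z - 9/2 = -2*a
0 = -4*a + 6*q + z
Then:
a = -28/17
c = -1/3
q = -395/408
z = -53/68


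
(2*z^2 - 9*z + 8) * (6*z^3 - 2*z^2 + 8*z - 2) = 12*z^5 - 58*z^4 + 82*z^3 - 92*z^2 + 82*z - 16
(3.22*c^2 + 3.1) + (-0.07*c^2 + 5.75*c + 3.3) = 3.15*c^2 + 5.75*c + 6.4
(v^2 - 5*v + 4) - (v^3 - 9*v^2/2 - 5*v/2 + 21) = -v^3 + 11*v^2/2 - 5*v/2 - 17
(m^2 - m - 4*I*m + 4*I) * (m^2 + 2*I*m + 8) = m^4 - m^3 - 2*I*m^3 + 16*m^2 + 2*I*m^2 - 16*m - 32*I*m + 32*I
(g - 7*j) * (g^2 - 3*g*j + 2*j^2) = g^3 - 10*g^2*j + 23*g*j^2 - 14*j^3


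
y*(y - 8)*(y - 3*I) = y^3 - 8*y^2 - 3*I*y^2 + 24*I*y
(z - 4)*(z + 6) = z^2 + 2*z - 24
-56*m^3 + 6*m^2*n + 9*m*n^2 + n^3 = (-2*m + n)*(4*m + n)*(7*m + n)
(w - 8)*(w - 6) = w^2 - 14*w + 48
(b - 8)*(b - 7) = b^2 - 15*b + 56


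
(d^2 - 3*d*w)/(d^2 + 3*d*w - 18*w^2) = d/(d + 6*w)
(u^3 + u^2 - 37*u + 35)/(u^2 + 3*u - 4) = (u^2 + 2*u - 35)/(u + 4)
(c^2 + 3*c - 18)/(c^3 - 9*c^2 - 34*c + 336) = (c - 3)/(c^2 - 15*c + 56)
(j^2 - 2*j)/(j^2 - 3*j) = (j - 2)/(j - 3)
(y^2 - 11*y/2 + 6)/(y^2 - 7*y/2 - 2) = (2*y - 3)/(2*y + 1)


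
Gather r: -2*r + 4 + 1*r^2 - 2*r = r^2 - 4*r + 4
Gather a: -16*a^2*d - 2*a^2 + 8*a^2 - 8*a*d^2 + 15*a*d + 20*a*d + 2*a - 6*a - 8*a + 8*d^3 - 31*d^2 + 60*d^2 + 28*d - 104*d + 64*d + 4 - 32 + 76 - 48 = a^2*(6 - 16*d) + a*(-8*d^2 + 35*d - 12) + 8*d^3 + 29*d^2 - 12*d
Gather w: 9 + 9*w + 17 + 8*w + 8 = 17*w + 34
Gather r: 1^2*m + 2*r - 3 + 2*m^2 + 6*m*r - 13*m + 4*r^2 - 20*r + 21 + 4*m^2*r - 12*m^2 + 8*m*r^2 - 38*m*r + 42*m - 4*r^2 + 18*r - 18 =-10*m^2 + 8*m*r^2 + 30*m + r*(4*m^2 - 32*m)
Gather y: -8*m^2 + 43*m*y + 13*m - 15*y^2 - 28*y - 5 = -8*m^2 + 13*m - 15*y^2 + y*(43*m - 28) - 5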